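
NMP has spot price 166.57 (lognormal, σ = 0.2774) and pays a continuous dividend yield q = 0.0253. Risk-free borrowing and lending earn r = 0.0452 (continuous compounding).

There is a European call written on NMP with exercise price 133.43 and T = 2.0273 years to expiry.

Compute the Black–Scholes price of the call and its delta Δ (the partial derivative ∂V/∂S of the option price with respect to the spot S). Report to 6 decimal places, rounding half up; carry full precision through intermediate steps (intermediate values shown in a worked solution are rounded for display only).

price = 44.729978
Δ = 0.765189

σ√T = 0.2774·√2.0273 = 0.394971
d₁ = (ln(S/K) + (r−q+σ²/2)T) / (σ√T) = (ln(166.57/133.43) + (0.0452−0.0253+0.2774²/2)·2.0273) / 0.394971 = (0.221839 + 0.118344) / 0.394971 = 0.861286
d₂ = d₁ − σ√T = 0.861286 − 0.394971 = 0.466314
e^{−rT} = 0.912439
e^{−qT} = 0.950002
N(d₁) = 0.805460,  N(d₂) = 0.679505
Call price V = S·e^{−qT}·N(d₁) − K·e^{−rT}·N(d₂) = 127.457472 − 82.727494 = 44.729978
Δ = e^{−qT}·N(d₁) = 0.765189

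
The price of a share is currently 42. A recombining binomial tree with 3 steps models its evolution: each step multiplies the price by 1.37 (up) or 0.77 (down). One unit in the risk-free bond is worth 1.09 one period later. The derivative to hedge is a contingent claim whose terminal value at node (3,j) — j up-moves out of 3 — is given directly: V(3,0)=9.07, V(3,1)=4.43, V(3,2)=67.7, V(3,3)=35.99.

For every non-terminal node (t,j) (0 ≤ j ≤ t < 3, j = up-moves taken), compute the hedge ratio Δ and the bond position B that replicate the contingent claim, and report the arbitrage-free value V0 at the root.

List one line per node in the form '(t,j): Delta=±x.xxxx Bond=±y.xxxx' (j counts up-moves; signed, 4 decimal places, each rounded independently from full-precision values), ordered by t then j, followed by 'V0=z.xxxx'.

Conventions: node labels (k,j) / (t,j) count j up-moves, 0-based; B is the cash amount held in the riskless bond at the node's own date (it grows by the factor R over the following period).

(0,0): Delta=0.7169 Bond=-3.1724
(1,0): Delta=1.4931 Bond=-28.5587
(1,1): Delta=0.3352 Bond=18.5052
(2,0): Delta=-0.3106 Bond=13.7841
(2,1): Delta=2.3800 Bond=-70.4280
(2,2): Delta=-0.6704 Bond=99.4445
V0=26.9375

Arbitrage-free pricing uses the up-move probability p* = (R−d)/(u−d) = 0.5333, discounting each step at R = 1.09.
Expiry values: V(3,0)=9.0700, V(3,1)=4.4300, V(3,2)=67.7000, V(3,3)=35.9900
(2,0): S=24.9018. Δ = (V_up−V_dn)/(S_up−S_dn) = (4.4300−9.0700)/(34.1155−19.1744) = -0.3106. V = [p*·4.4300 + (1−p*)·9.0700]/1.09 = 6.0508. B = V − Δ·S = 13.7841.
(2,1): S=44.3058. Δ = (V_up−V_dn)/(S_up−S_dn) = (67.7000−4.4300)/(60.6989−34.1155) = 2.3800. V = [p*·67.7000 + (1−p*)·4.4300]/1.09 = 35.0220. B = V − Δ·S = -70.4280.
(2,2): S=78.8298. Δ = (V_up−V_dn)/(S_up−S_dn) = (35.9900−67.7000)/(107.9968−60.6989) = -0.6704. V = [p*·35.9900 + (1−p*)·67.7000]/1.09 = 46.5945. B = V − Δ·S = 99.4445.
(1,0): S=32.3400. Δ = (V_up−V_dn)/(S_up−S_dn) = (35.0220−6.0508)/(44.3058−24.9018) = 1.4931. V = [p*·35.0220 + (1−p*)·6.0508]/1.09 = 19.7267. B = V − Δ·S = -28.5587.
(1,1): S=57.5400. Δ = (V_up−V_dn)/(S_up−S_dn) = (46.5945−35.0220)/(78.8298−44.3058) = 0.3352. V = [p*·46.5945 + (1−p*)·35.0220]/1.09 = 37.7927. B = V − Δ·S = 18.5052.
(0,0): S=42.0000. Δ = (V_up−V_dn)/(S_up−S_dn) = (37.7927−19.7267)/(57.5400−32.3400) = 0.7169. V = [p*·37.7927 + (1−p*)·19.7267]/1.09 = 26.9375. B = V − Δ·S = -3.1724.
As a check, the time-0 holding Δ(0,0)·S0 + B(0,0) comes to 26.9375 — exactly V0.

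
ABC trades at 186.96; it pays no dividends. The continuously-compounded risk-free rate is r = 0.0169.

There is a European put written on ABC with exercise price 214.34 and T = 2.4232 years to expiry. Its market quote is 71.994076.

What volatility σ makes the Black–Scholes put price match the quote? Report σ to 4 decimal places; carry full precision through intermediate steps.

sigma = 0.5243

At σ = 0.5243 the Black–Scholes value reproduces the quote:
σ√T = 0.5243·√2.4232 = 0.816158
d₁ = (ln(S/K) + (r+σ²/2)T) / (σ√T) = (ln(186.96/214.34) + (0.0169+0.5243²/2)·2.4232) / 0.816158 = (-0.136669 + 0.374009) / 0.816158 = 0.290802
d₂ = d₁ − σ√T = 0.290802 − 0.816158 = -0.525356
e^{−rT} = 0.959875
N(−d₁) = 0.385601,  N(−d₂) = 0.700332
V = K·e^{−rT}·N(−d₂) − S·N(−d₁) = 144.086107 − 72.092030 = 71.994076 (matching the quote); vega is positive throughout, so no other σ reproduces this price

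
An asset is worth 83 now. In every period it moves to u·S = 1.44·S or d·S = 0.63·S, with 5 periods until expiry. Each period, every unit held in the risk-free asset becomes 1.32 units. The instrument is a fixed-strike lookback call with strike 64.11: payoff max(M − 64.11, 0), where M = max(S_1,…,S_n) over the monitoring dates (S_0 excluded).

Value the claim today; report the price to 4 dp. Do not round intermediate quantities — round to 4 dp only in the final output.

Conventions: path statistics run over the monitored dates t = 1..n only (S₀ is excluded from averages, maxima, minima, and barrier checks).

Set p* = 0.8519 (from d < R < u); the path-dependent value is the discounted p*-expectation over all price paths.
Enumerate all 2^5 = 32 price paths (U = up ×1.44, D = down ×0.63); each path with k up-moves has probability p*^k·(1−p*)^(5−k).
DDDDD: M=52.2900, payoff=0.0000, prob=0.000071
UDDDD: M=119.5200, payoff=55.4100, prob=0.000410
DUDDD: M=75.2976, payoff=11.1876, prob=0.000410
UUDDD: M=172.1088, payoff=107.9988, prob=0.002359
DDUDD: M=52.2900, payoff=0.0000, prob=0.000410
UDUDD: M=119.5200, payoff=55.4100, prob=0.002359
DUUDD: M=108.4285, payoff=44.3185, prob=0.002359
UUUDD: M=247.8367, payoff=183.7267, prob=0.013567
DDDUD: M=52.2900, payoff=0.0000, prob=0.000410
UDDUD: M=119.5200, payoff=55.4100, prob=0.002359
DUDUD: M=75.2976, payoff=11.1876, prob=0.002359
UUDUD: M=172.1088, payoff=107.9988, prob=0.013567
DDUUD: M=68.3100, payoff=4.2000, prob=0.002359
UDUUD: M=156.1371, payoff=92.0271, prob=0.013567
DUUUD: M=156.1371, payoff=92.0271, prob=0.013567
UUUUD: M=356.8848, payoff=292.7748, prob=0.078010
DDDDU: M=52.2900, payoff=0.0000, prob=0.000410
UDDDU: M=119.5200, payoff=55.4100, prob=0.002359
DUDDU: M=75.2976, payoff=11.1876, prob=0.002359
UUDDU: M=172.1088, payoff=107.9988, prob=0.013567
DDUDU: M=52.2900, payoff=0.0000, prob=0.002359
UDUDU: M=119.5200, payoff=55.4100, prob=0.013567
DUUDU: M=108.4285, payoff=44.3185, prob=0.013567
UUUDU: M=247.8367, payoff=183.7267, prob=0.078010
DDDUU: M=52.2900, payoff=0.0000, prob=0.002359
UDDUU: M=119.5200, payoff=55.4100, prob=0.013567
DUDUU: M=98.3664, payoff=34.2564, prob=0.013567
UUDUU: M=224.8374, payoff=160.7274, prob=0.078010
DDUUU: M=98.3664, payoff=34.2564, prob=0.013567
UDUUU: M=224.8374, payoff=160.7274, prob=0.078010
DUUUU: M=224.8374, payoff=160.7274, prob=0.078010
UUUUU: M=513.9141, payoff=449.8041, prob=0.448560
Price = Σ prob·payoff / R^5 = 288.347418 / 4.007464 = 71.9526

price = 71.9526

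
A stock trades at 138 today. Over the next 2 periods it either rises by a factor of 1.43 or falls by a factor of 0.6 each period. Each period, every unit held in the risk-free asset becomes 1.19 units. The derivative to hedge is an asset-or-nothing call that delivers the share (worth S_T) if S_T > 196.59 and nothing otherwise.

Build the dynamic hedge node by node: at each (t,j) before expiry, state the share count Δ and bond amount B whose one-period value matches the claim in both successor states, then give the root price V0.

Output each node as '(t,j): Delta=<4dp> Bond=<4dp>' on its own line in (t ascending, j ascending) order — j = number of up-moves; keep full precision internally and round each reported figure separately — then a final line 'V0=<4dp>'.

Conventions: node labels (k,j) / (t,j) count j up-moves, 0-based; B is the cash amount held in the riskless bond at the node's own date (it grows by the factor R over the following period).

(0,0): Delta=1.4717 Bond=-102.4010
(1,0): Delta=0.0000 Bond=0.0000
(1,1): Delta=1.7229 Bond=-171.4263
V0=100.6943

Under the risk-neutral measure, an up-move has probability p* = (R−d)/(u−d) = 0.7108 and values discount at R = 1.19.
At maturity the claim pays: V(2,0)=0.0000, V(2,1)=0.0000, V(2,2)=282.1962
Node (1,0) S=82.8000: V=(p*·0.0000+(1−p*)·0.0000)/1.19=0.0000; Δ=(0.0000−0.0000)/(118.4040−49.6800)=0.0000; B=V−Δ·S=0.0000
Node (1,1) S=197.3400: V=(p*·282.1962+(1−p*)·0.0000)/1.19=168.5692; Δ=(282.1962−0.0000)/(282.1962−118.4040)=1.7229; B=V−Δ·S=-171.4263
Node (0,0) S=138.0000: V=(p*·168.5692+(1−p*)·0.0000)/1.19=100.6943; Δ=(168.5692−0.0000)/(197.3400−82.8000)=1.4717; B=V−Δ·S=-102.4010
Verification: the root portfolio costs Δ(0,0)·S0 + B(0,0) = 100.6943, matching V0.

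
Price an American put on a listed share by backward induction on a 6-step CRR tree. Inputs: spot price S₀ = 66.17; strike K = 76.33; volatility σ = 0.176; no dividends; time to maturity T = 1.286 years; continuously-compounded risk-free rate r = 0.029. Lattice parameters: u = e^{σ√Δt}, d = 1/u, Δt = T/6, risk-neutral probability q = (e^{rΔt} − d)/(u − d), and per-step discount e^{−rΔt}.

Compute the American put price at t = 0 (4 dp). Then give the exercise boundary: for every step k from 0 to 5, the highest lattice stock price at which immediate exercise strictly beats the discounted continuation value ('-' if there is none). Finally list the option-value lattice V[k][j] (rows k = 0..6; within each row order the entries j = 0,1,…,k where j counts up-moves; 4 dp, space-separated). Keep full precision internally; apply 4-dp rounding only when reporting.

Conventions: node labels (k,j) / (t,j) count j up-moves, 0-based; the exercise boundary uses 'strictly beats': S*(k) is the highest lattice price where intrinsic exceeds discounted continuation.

Δt=0.21433  u=1.08489  d=0.92175  q=0.51786  discount=0.99380
step 6 (expiry): payoffs max(K−S,0) = 35.7474 28.5646 20.1104 10.1600 0.0000 0.0000 0.0000
step 5: (k=5,j=0): S=44.0278, K−S=32.3022, hold=31.8292 ⇒ V=32.3022 exercise | (k=5,j=1): S=51.8204, K−S=24.5096, hold=24.0366 ⇒ V=24.5096 exercise | (k=5,j=2): S=60.9922, K−S=15.3378, hold=14.8648 ⇒ V=15.3378 exercise | (k=5,j=3): S=71.7874, K−S=4.5426, hold=4.8682 ⇒ V=4.8682 continue | (k=5,j=4): S=84.4932, K−S=0.0000, hold=0.0000 ⇒ V=0.0000 continue | (k=5,j=5): S=99.4478, K−S=0.0000, hold=0.0000 ⇒ V=0.0000 continue  boundary S*=60.9922
step 4: (k=4,j=0): S=47.7654, K−S=28.5646, hold=28.0916 ⇒ V=28.5646 exercise | (k=4,j=1): S=56.2196, K−S=20.1104, hold=19.6375 ⇒ V=20.1104 exercise | (k=4,j=2): S=66.1700, K−S=10.1600, hold=9.8546 ⇒ V=10.1600 exercise | (k=4,j=3): S=77.8816, K−S=0.0000, hold=2.3326 ⇒ V=2.3326 continue | (k=4,j=4): S=91.6660, K−S=0.0000, hold=0.0000 ⇒ V=0.0000 continue  boundary S*=66.1700
step 3: (k=3,j=0): S=51.8204, K−S=24.5096, hold=24.0366 ⇒ V=24.5096 exercise | (k=3,j=1): S=60.9922, K−S=15.3378, hold=14.8648 ⇒ V=15.3378 exercise | (k=3,j=2): S=71.7874, K−S=4.5426, hold=6.0687 ⇒ V=6.0687 continue | (k=3,j=3): S=84.4932, K−S=0.0000, hold=1.1177 ⇒ V=1.1177 continue  boundary S*=60.9922
step 2: (k=2,j=0): S=56.2196, K−S=20.1104, hold=19.6375 ⇒ V=20.1104 exercise | (k=2,j=1): S=66.1700, K−S=10.1600, hold=10.4724 ⇒ V=10.4724 continue | (k=2,j=2): S=77.8816, K−S=0.0000, hold=3.4830 ⇒ V=3.4830 continue  boundary S*=56.2196
step 1: (k=1,j=0): S=60.9922, K−S=15.3378, hold=15.0256 ⇒ V=15.3378 exercise | (k=1,j=1): S=71.7874, K−S=4.5426, hold=6.8104 ⇒ V=6.8104 continue  boundary S*=60.9922
step 0: (k=0,j=0): S=66.1700, K−S=10.1600, hold=10.8542 ⇒ V=10.8542 continue  boundary S*=-

price = 10.8542
boundary = - 60.9922 56.2196 60.9922 66.1700 60.9922
tree:
10.8542
15.3378 6.8104
20.1104 10.4724 3.4830
24.5096 15.3378 6.0687 1.1177
28.5646 20.1104 10.1600 2.3326 0.0000
32.3022 24.5096 15.3378 4.8682 0.0000 0.0000
35.7474 28.5646 20.1104 10.1600 0.0000 0.0000 0.0000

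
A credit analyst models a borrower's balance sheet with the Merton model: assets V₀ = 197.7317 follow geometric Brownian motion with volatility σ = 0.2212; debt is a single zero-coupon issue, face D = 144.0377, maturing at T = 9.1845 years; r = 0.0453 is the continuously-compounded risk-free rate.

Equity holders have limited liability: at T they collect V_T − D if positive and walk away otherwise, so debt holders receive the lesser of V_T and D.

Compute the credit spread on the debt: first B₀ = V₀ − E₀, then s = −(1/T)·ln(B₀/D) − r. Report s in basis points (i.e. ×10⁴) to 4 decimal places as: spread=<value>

spread=72.9761

Apply the equity-as-call identities (strike 144.0377, horizon 9.1845 years):
d₁ = [ln(V₀/D) + (r + σ²/2)T] / (σ√T)
   = [ln(197.7317/144.0377) + (0.0453 + 0.5·0.2212²)·9.1845] / (0.2212·√9.1845)
   = [0.316836 + 0.640754] / 0.670367 = 1.428456
d₂ = d₁ − σ√T = 1.428456 − 0.670367 = 0.758088
N(d₁) = 0.923420,  N(d₂) = 0.775801,  e^(−rT) = 0.659642
E₀ = V₀·N(d₁) − D·e^(−rT)·N(d₂)
   = 197.7317·0.923420 − 144.0377·0.659642·0.775801 = 108.877901
B₀ = V₀ − E₀ = 197.7317 − 108.877901 = 88.853799
spread = −(1/T)·ln(B₀/D) − r = −(1/9.1845)·ln(88.853799/144.0377) − 0.0453 = 0.00729761
in basis points: 0.00729761 × 10⁴ = 72.9761 bp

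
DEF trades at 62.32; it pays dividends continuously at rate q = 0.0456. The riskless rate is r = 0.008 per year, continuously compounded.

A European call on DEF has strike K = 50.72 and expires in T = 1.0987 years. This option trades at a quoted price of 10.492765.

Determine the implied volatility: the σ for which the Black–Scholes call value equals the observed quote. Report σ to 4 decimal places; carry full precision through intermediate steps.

At σ = 0.2052 the Black–Scholes value reproduces the quote:
σ√T = 0.2052·√1.0987 = 0.215088
d₁ = (ln(S/K) + (r−q+σ²/2)T) / (σ√T) = (ln(62.32/50.72) + (0.008−0.0456+0.2052²/2)·1.0987) / 0.215088 = (0.205962 − 0.018180) / 0.215088 = 0.873048
d₂ = d₁ − σ√T = 0.873048 − 0.215088 = 0.657960
e^{−rT} = 0.991249
e^{−qT} = 0.951134
N(d₁) = 0.808682,  N(d₂) = 0.744718
V = S·e^{−qT}·N(d₁) − K·e^{−rT}·N(d₂) = 47.934314 − 37.441549 = 10.492765 (matching the quote); vega is positive throughout, so no other σ reproduces this price

sigma = 0.2052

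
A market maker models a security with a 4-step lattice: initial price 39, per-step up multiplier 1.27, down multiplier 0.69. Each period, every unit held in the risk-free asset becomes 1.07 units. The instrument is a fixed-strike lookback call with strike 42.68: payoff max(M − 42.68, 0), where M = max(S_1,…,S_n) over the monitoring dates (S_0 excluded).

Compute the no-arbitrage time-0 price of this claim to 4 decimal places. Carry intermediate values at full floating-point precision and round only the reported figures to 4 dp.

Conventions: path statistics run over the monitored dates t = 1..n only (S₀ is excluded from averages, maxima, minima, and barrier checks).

Risk-neutral up-probability p* = (R−d)/(u−d) = (1.07−0.69)/(1.27−0.69) = 0.6552; the claim prices as the p*-weighted sum of path payoffs discounted by R^4.
Enumerate all 2^4 = 16 price paths (U = up ×1.27, D = down ×0.69); each path with k up-moves has probability p*^k·(1−p*)^(4−k).
DDDD: M=26.9100, payoff=0.0000, prob=0.014139
UDDD: M=49.5300, payoff=6.8500, prob=0.026863
DUDD: M=34.1757, payoff=0.0000, prob=0.026863
UUDD: M=62.9031, payoff=20.2231, prob=0.051041
DDUD: M=26.9100, payoff=0.0000, prob=0.026863
UDUD: M=49.5300, payoff=6.8500, prob=0.051041
DUUD: M=43.4031, payoff=0.7231, prob=0.051041
UUUD: M=79.8869, payoff=37.2069, prob=0.096977
DDDU: M=26.9100, payoff=0.0000, prob=0.026863
UDDU: M=49.5300, payoff=6.8500, prob=0.051041
DUDU: M=34.1757, payoff=0.0000, prob=0.051041
UUDU: M=62.9031, payoff=20.2231, prob=0.096977
DDUU: M=29.9482, payoff=0.0000, prob=0.051041
UDUU: M=55.1220, payoff=12.4420, prob=0.096977
DUUU: M=55.1220, payoff=12.4420, prob=0.096977
UUUU: M=101.4564, payoff=58.7764, prob=0.184256
Price = Σ prob·payoff / R^4 = 20.764870 / 1.310796 = 15.8414

price = 15.8414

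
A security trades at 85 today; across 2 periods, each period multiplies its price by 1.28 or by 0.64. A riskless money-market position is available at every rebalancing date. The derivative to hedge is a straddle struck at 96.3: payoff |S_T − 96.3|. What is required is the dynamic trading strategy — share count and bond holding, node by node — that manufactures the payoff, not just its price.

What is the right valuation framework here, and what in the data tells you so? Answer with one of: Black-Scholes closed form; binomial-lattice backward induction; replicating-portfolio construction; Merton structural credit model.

Key observation: since the answer must list Δ and B at each node of the 1.28/0.64 lattice on 85, the replicating-portfolio method — solving the two-state system at every node — is the one that applies.

framework: replicating-portfolio construction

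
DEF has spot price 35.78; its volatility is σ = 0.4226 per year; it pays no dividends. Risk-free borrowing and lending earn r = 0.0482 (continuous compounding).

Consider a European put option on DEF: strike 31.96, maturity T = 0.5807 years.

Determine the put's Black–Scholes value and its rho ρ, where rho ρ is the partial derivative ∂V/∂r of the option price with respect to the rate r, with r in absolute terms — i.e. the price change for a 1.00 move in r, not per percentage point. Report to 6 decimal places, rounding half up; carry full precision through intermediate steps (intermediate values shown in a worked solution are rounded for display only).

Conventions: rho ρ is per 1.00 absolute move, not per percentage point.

price = 2.323759
ρ = -7.057892

σ√T = 0.4226·√0.5807 = 0.322037
d₁ = (ln(S/K) + (r+σ²/2)T) / (σ√T) = (ln(35.78/31.96) + (0.0482+0.4226²/2)·0.5807) / 0.322037 = (0.112904 + 0.079844) / 0.322037 = 0.598527
d₂ = d₁ − σ√T = 0.598527 − 0.322037 = 0.276490
e^{−rT} = 0.972398
N(−d₁) = 0.274744,  N(−d₂) = 0.391086
Put price V = K·e^{−rT}·N(−d₂) − S·N(−d₁) = 12.154111 − 9.830352 = 2.323759
ρ = −K·T·e^{−rT}·N(−d₂) = -7.057892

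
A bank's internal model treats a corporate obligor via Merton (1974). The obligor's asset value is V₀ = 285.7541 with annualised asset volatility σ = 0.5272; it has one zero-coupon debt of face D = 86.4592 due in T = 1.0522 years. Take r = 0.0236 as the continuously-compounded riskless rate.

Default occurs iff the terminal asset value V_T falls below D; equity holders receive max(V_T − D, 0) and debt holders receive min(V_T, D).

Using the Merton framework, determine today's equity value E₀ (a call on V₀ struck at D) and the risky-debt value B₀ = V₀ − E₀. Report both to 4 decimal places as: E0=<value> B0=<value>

E0=201.7541 B0=84.0000

Work the structural quantities from V₀ = 285.7541 against face 86.4592:
d₁ = [ln(V₀/D) + (r + σ²/2)T] / (σ√T)
   = [ln(285.7541/86.4592) + (0.0236 + 0.5·0.5272²)·1.0522] / (0.5272·√1.0522)
   = [1.195459 + 0.171056] / 0.540785 = 2.526911
d₂ = d₁ − σ√T = 2.526911 − 0.540785 = 1.986126
N(d₁) = 0.994246,  N(d₂) = 0.976490,  e^(−rT) = 0.975474
E₀ = V₀·N(d₁) − D·e^(−rT)·N(d₂)
   = 285.7541·0.994246 − 86.4592·0.975474·0.976490 = 201.754089
B₀ = V₀ − E₀ = 285.7541 − 201.754089 = 84.000011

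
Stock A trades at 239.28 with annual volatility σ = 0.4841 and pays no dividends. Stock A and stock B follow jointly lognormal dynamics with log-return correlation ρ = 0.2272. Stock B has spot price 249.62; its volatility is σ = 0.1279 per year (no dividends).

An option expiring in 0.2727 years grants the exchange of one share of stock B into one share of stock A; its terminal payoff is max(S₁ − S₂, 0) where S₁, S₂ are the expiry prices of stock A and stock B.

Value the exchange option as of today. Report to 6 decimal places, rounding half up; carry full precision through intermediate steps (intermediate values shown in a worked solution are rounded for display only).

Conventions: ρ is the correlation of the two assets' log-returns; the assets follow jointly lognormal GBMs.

σ_eff = √(σ₁² + σ₂² − 2ρσ₁σ₂) = √(0.4841² + 0.1279² − 2·0.2272·0.4841·0.1279) = 0.471780
d₁ = (ln(S₁/S₂) + (q₂ − q₁ + σ_eff²/2)T) / (σ_eff√T) = (ln(239.28/249.62) + (0.0 − 0.0 + 0.111288)·0.2727) / 0.246367 = -0.048534
d₂ = d₁ − σ_eff√T = -0.048534 − 0.246367 = -0.294900
N(d₁) = 0.480646,  N(d₂) = 0.384035
V = S₁·e^{−q₁T}·N(d₁) − S₂·e^{−q₂T}·N(d₂) = 115.008859 − 95.862820 = 19.146039
Key observation: r never enters — measured in units of stock B, the claim is a call on S₁/S₂ struck at 1, so only the dividend yields and σ_eff matter.

exchange price = 19.146039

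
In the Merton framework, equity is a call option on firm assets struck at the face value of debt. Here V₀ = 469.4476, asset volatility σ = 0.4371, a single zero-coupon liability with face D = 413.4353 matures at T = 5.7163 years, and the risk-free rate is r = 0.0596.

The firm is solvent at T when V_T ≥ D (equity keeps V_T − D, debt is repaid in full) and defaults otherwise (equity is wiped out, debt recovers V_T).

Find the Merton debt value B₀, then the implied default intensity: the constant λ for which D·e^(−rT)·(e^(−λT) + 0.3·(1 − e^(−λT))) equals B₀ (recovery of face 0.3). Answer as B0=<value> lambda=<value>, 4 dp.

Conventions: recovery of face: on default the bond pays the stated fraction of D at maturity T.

Equity is a call on the firm's assets struck at D = 413.4353:
d₁ = [ln(V₀/D) + (r + σ²/2)T] / (σ√T)
   = [ln(469.4476/413.4353) + (0.0596 + 0.5·0.4371²)·5.7163] / (0.4371·√5.7163)
   = [0.127056 + 0.886759] / 1.045053 = 0.970109
d₂ = d₁ − σ√T = 0.970109 − 1.045053 = -0.074944
N(d₁) = 0.834004,  N(d₂) = 0.470130,  e^(−rT) = 0.711278
E₀ = V₀·N(d₁) − D·e^(−rT)·N(d₂)
   = 469.4476·0.834004 − 413.4353·0.711278·0.470130 = 253.271260
B₀ = V₀ − E₀ = 469.4476 − 253.271260 = 216.176340
e^(−λT) = (B₀·e^(rT)/D − 0.3)/(1 − 0.3) = (216.1763·1.405919/413.4353 − 0.3)/0.7 = 0.62160657
λ = −ln(0.62160657)/5.7163 = 0.083174

B0=216.1763 lambda=0.0832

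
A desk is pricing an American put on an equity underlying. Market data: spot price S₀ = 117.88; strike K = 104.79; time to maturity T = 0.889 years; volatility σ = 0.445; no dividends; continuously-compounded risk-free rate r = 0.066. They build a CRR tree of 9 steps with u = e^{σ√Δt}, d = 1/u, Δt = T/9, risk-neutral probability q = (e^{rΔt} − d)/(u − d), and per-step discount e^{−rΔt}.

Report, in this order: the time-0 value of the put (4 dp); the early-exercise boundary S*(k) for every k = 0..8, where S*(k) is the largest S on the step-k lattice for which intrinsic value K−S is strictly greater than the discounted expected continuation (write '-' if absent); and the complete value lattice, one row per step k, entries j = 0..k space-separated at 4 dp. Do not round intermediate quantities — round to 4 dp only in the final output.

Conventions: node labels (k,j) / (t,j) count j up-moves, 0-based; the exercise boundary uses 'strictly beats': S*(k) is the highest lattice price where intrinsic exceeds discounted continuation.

Δt=0.09878  u=1.15011  d=0.86948  q=0.48840  discount=0.99350
step 9 (expiry): payoffs max(K−S,0) = 71.3103 60.5046 46.2112 27.3045 2.2956 0.0000 0.0000 0.0000 0.0000 0.0000
step 8: (k=8,j=0): S=38.5053, K−S=66.2847, hold=65.6037 ⇒ V=66.2847 exercise | (k=8,j=1): S=50.9332, K−S=53.8568, hold=53.1759 ⇒ V=53.8568 exercise | (k=8,j=2): S=67.3722, K−S=37.4178, hold=36.7369 ⇒ V=37.4178 exercise | (k=8,j=3): S=89.1170, K−S=15.6730, hold=14.9921 ⇒ V=15.6730 exercise | (k=8,j=4): S=117.8800, K−S=0.0000, hold=1.1668 ⇒ V=1.1668 continue | (k=8,j=5): S=155.9265, K−S=0.0000, hold=0.0000 ⇒ V=0.0000 continue | (k=8,j=6): S=206.2527, K−S=0.0000, hold=0.0000 ⇒ V=0.0000 continue | (k=8,j=7): S=272.8220, K−S=0.0000, hold=0.0000 ⇒ V=0.0000 continue | (k=8,j=8): S=360.8770, K−S=0.0000, hold=0.0000 ⇒ V=0.0000 continue  boundary S*=89.1170
step 7: (k=7,j=0): S=44.2854, K−S=60.5046, hold=59.8236 ⇒ V=60.5046 exercise | (k=7,j=1): S=58.5788, K−S=46.2112, hold=45.5302 ⇒ V=46.2112 exercise | (k=7,j=2): S=77.4855, K−S=27.3045, hold=26.6236 ⇒ V=27.3045 exercise | (k=7,j=3): S=102.4944, K−S=2.2956, hold=8.5324 ⇒ V=8.5324 continue | (k=7,j=4): S=135.5751, K−S=0.0000, hold=0.5931 ⇒ V=0.5931 continue | (k=7,j=5): S=179.3328, K−S=0.0000, hold=0.0000 ⇒ V=0.0000 continue | (k=7,j=6): S=237.2136, K−S=0.0000, hold=0.0000 ⇒ V=0.0000 continue | (k=7,j=7): S=313.7757, K−S=0.0000, hold=0.0000 ⇒ V=0.0000 continue  boundary S*=77.4855
step 6: (k=6,j=0): S=50.9332, K−S=53.8568, hold=53.1759 ⇒ V=53.8568 exercise | (k=6,j=1): S=67.3722, K−S=37.4178, hold=36.7369 ⇒ V=37.4178 exercise | (k=6,j=2): S=89.1170, K−S=15.6730, hold=18.0184 ⇒ V=18.0184 continue | (k=6,j=3): S=117.8800, K−S=0.0000, hold=4.6246 ⇒ V=4.6246 continue | (k=6,j=4): S=155.9265, K−S=0.0000, hold=0.3014 ⇒ V=0.3014 continue | (k=6,j=5): S=206.2527, K−S=0.0000, hold=0.0000 ⇒ V=0.0000 continue | (k=6,j=6): S=272.8220, K−S=0.0000, hold=0.0000 ⇒ V=0.0000 continue  boundary S*=67.3722
step 5: (k=5,j=0): S=58.5788, K−S=46.2112, hold=45.5302 ⇒ V=46.2112 exercise | (k=5,j=1): S=77.4855, K−S=27.3045, hold=27.7616 ⇒ V=27.7616 continue | (k=5,j=2): S=102.4944, K−S=2.2956, hold=11.4023 ⇒ V=11.4023 continue | (k=5,j=3): S=135.5751, K−S=0.0000, hold=2.4968 ⇒ V=2.4968 continue | (k=5,j=4): S=179.3328, K−S=0.0000, hold=0.1532 ⇒ V=0.1532 continue | (k=5,j=5): S=237.2136, K−S=0.0000, hold=0.0000 ⇒ V=0.0000 continue  boundary S*=58.5788
step 4: (k=4,j=0): S=67.3722, K−S=37.4178, hold=36.9587 ⇒ V=37.4178 exercise | (k=4,j=1): S=89.1170, K−S=15.6730, hold=19.6432 ⇒ V=19.6432 continue | (k=4,j=2): S=117.8800, K−S=0.0000, hold=7.0070 ⇒ V=7.0070 continue | (k=4,j=3): S=155.9265, K−S=0.0000, hold=1.3434 ⇒ V=1.3434 continue | (k=4,j=4): S=206.2527, K−S=0.0000, hold=0.0779 ⇒ V=0.0779 continue  boundary S*=67.3722
step 3: (k=3,j=0): S=77.4855, K−S=27.3045, hold=28.5500 ⇒ V=28.5500 continue | (k=3,j=1): S=102.4944, K−S=2.2956, hold=13.3842 ⇒ V=13.3842 continue | (k=3,j=2): S=135.5751, K−S=0.0000, hold=4.2134 ⇒ V=4.2134 continue | (k=3,j=3): S=179.3328, K−S=0.0000, hold=0.7206 ⇒ V=0.7206 continue  boundary S*=-
step 2: (k=2,j=0): S=89.1170, K−S=15.6730, hold=21.0056 ⇒ V=21.0056 continue | (k=2,j=1): S=117.8800, K−S=0.0000, hold=8.8473 ⇒ V=8.8473 continue | (k=2,j=2): S=155.9265, K−S=0.0000, hold=2.4912 ⇒ V=2.4912 continue  boundary S*=-
step 1: (k=1,j=0): S=102.4944, K−S=2.2956, hold=14.9696 ⇒ V=14.9696 continue | (k=1,j=1): S=135.5751, K−S=0.0000, hold=5.7057 ⇒ V=5.7057 continue  boundary S*=-
step 0: (k=0,j=0): S=117.8800, K−S=0.0000, hold=10.3772 ⇒ V=10.3772 continue  boundary S*=-

price = 10.3772
boundary = - - - - 67.3722 58.5788 67.3722 77.4855 89.1170
tree:
10.3772
14.9696 5.7057
21.0056 8.8473 2.4912
28.5500 13.3842 4.2134 0.7206
37.4178 19.6432 7.0070 1.3434 0.0779
46.2112 27.7616 11.4023 2.4968 0.1532 0.0000
53.8568 37.4178 18.0184 4.6246 0.3014 0.0000 0.0000
60.5046 46.2112 27.3045 8.5324 0.5931 0.0000 0.0000 0.0000
66.2847 53.8568 37.4178 15.6730 1.1668 0.0000 0.0000 0.0000 0.0000
71.3103 60.5046 46.2112 27.3045 2.2956 0.0000 0.0000 0.0000 0.0000 0.0000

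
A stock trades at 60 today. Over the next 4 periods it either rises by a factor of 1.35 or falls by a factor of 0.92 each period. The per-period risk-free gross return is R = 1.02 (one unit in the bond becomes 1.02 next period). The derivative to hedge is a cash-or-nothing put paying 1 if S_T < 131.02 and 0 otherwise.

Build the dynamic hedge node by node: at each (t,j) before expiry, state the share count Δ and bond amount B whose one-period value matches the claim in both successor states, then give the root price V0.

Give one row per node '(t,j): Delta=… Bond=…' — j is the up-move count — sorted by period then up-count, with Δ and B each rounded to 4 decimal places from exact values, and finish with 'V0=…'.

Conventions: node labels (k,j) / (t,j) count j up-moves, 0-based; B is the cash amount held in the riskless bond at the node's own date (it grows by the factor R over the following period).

(0,0): Delta=-0.0045 Bond=1.1583
(1,0): Delta=-0.0022 Bond=1.0514
(1,1): Delta=-0.0099 Bond=1.6110
(2,0): Delta=0.0000 Bond=0.9612
(2,1): Delta=-0.0071 Bond=1.4394
(2,2): Delta=-0.0160 Bond=2.3159
(3,0): Delta=0.0000 Bond=0.9804
(3,1): Delta=0.0000 Bond=0.9804
(3,2): Delta=-0.0231 Bond=3.0780
(3,3): Delta=0.0000 Bond=0.0000
V0=0.8855

Under the risk-neutral measure, an up-move has probability p* = (R−d)/(u−d) = 0.2326 and values discount at R = 1.02.
Payoffs at expiry: V(4,0)=1.0000, V(4,1)=1.0000, V(4,2)=1.0000, V(4,3)=0.0000, V(4,4)=0.0000
(3,0): S=46.7213. Δ = (V_up−V_dn)/(S_up−S_dn) = (1.0000−1.0000)/(63.0737−42.9836) = 0.0000. V = [p*·1.0000 + (1−p*)·1.0000]/1.02 = 0.9804. B = V − Δ·S = 0.9804.
(3,1): S=68.5584. Δ = (V_up−V_dn)/(S_up−S_dn) = (1.0000−1.0000)/(92.5538−63.0737) = 0.0000. V = [p*·1.0000 + (1−p*)·1.0000]/1.02 = 0.9804. B = V − Δ·S = 0.9804.
(3,2): S=100.6020. Δ = (V_up−V_dn)/(S_up−S_dn) = (0.0000−1.0000)/(135.8127−92.5538) = -0.0231. V = [p*·0.0000 + (1−p*)·1.0000]/1.02 = 0.7524. B = V − Δ·S = 3.0780.
(3,3): S=147.6225. Δ = (V_up−V_dn)/(S_up−S_dn) = (0.0000−0.0000)/(199.2904−135.8127) = 0.0000. V = [p*·0.0000 + (1−p*)·0.0000]/1.02 = 0.0000. B = V − Δ·S = 0.0000.
(2,0): S=50.7840. Δ = (V_up−V_dn)/(S_up−S_dn) = (0.9804−0.9804)/(68.5584−46.7213) = 0.0000. V = [p*·0.9804 + (1−p*)·0.9804]/1.02 = 0.9612. B = V − Δ·S = 0.9612.
(2,1): S=74.5200. Δ = (V_up−V_dn)/(S_up−S_dn) = (0.7524−0.9804)/(100.6020−68.5584) = -0.0071. V = [p*·0.7524 + (1−p*)·0.9804]/1.02 = 0.9092. B = V − Δ·S = 1.4394.
(2,2): S=109.3500. Δ = (V_up−V_dn)/(S_up−S_dn) = (0.0000−0.7524)/(147.6225−100.6020) = -0.0160. V = [p*·0.0000 + (1−p*)·0.7524]/1.02 = 0.5661. B = V − Δ·S = 2.3159.
(1,0): S=55.2000. Δ = (V_up−V_dn)/(S_up−S_dn) = (0.9092−0.9612)/(74.5200−50.7840) = -0.0022. V = [p*·0.9092 + (1−p*)·0.9612]/1.02 = 0.9305. B = V − Δ·S = 1.0514.
(1,1): S=81.0000. Δ = (V_up−V_dn)/(S_up−S_dn) = (0.5661−0.9092)/(109.3500−74.5200) = -0.0099. V = [p*·0.5661 + (1−p*)·0.9092]/1.02 = 0.8131. B = V − Δ·S = 1.6110.
(0,0): S=60.0000. Δ = (V_up−V_dn)/(S_up−S_dn) = (0.8131−0.9305)/(81.0000−55.2000) = -0.0045. V = [p*·0.8131 + (1−p*)·0.9305]/1.02 = 0.8855. B = V − Δ·S = 1.1583.
Check: Δ(0,0)·S0 + B(0,0) = 0.8855 = V0.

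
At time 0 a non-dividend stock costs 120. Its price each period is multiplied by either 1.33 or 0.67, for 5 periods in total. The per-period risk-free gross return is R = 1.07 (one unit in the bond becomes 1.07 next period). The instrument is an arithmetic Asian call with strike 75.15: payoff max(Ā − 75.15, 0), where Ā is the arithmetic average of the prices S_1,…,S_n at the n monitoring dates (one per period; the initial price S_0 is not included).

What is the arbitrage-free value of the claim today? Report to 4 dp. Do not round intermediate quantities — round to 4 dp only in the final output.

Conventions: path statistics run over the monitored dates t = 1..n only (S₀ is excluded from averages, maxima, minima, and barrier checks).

price = 53.3044

Risk-neutral up-probability p* = (R−d)/(u−d) = (1.07−0.67)/(1.33−0.67) = 0.6061; the claim prices as the p*-weighted sum of path payoffs discounted by R^5.
Enumerate all 2^5 = 32 price paths (U = up ×1.33, D = down ×0.67); each path with k up-moves has probability p*^k·(1−p*)^(5−k).
DDDDD: Ā=42.1485, payoff=0.0000, prob=0.009487
UDDDD: Ā=83.6679, payoff=8.5179, prob=0.014596
DUDDD: Ā=67.8279, payoff=0.0000, prob=0.014596
UUDDD: Ā=134.6434, payoff=59.4934, prob=0.022455
DDUDD: Ā=57.2151, payoff=0.0000, prob=0.014596
UDUDD: Ā=113.5762, payoff=38.4262, prob=0.022455
DUUDD: Ā=97.7362, payoff=22.5862, prob=0.022455
UUUDD: Ā=194.0137, payoff=118.8637, prob=0.034547
DDDUD: Ā=50.1045, payoff=0.0000, prob=0.014596
UDDUD: Ā=99.4612, payoff=24.3112, prob=0.022455
DUDUD: Ā=83.6212, payoff=8.4712, prob=0.022455
UUDUD: Ā=165.9943, payoff=90.8443, prob=0.034547
DDUUD: Ā=73.0084, payoff=0.0000, prob=0.022455
UDUUD: Ā=144.9271, payoff=69.7771, prob=0.034547
DUUUD: Ā=129.0871, payoff=53.9371, prob=0.034547
UUUUD: Ā=256.2475, payoff=181.0975, prob=0.053149
DDDDU: Ā=45.3404, payoff=0.0000, prob=0.014596
UDDDU: Ā=90.0041, payoff=14.8541, prob=0.022455
DUDDU: Ā=74.1641, payoff=0.0000, prob=0.022455
UUDDU: Ā=147.2213, payoff=72.0713, prob=0.034547
DDUDU: Ā=63.5513, payoff=0.0000, prob=0.022455
UDUDU: Ā=126.1541, payoff=51.0041, prob=0.034547
DUUDU: Ā=110.3141, payoff=35.1641, prob=0.034547
UUUDU: Ā=218.9817, payoff=143.8317, prob=0.053149
DDDUU: Ā=56.4407, payoff=0.0000, prob=0.022455
UDDUU: Ā=112.0391, payoff=36.8891, prob=0.034547
DUDUU: Ā=96.1991, payoff=21.0491, prob=0.034547
UUDUU: Ā=190.9624, payoff=115.8124, prob=0.053149
DDUUU: Ā=85.5863, payoff=10.4363, prob=0.034547
UDUUU: Ā=169.8952, payoff=94.7452, prob=0.053149
DUUUU: Ā=154.0552, payoff=78.9052, prob=0.053149
UUUUU: Ā=305.8110, payoff=230.6610, prob=0.081767
Price = Σ prob·payoff / R^5 = 74.762198 / 1.402552 = 53.3044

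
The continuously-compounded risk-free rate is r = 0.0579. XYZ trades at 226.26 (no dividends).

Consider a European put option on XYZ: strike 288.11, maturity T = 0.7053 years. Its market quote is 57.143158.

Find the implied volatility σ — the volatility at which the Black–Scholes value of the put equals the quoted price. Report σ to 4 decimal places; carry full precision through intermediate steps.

At σ = 0.2873 the Black–Scholes value reproduces the quote:
σ√T = 0.2873·√0.7053 = 0.241281
d₁ = (ln(S/K) + (r+σ²/2)T) / (σ√T) = (ln(226.26/288.11) + (0.0579+0.2873²/2)·0.7053) / 0.241281 = (-0.241658 + 0.069945) / 0.241281 = -0.711671
d₂ = d₁ − σ√T = -0.711671 − 0.241281 = -0.952952
e^{−rT} = 0.959986
N(−d₁) = 0.761666,  N(−d₂) = 0.829693
V = K·e^{−rT}·N(−d₂) − S·N(−d₁) = 229.477660 − 172.334502 = 57.143158 (matching the quote); vega is positive throughout, so no other σ reproduces this price

sigma = 0.2873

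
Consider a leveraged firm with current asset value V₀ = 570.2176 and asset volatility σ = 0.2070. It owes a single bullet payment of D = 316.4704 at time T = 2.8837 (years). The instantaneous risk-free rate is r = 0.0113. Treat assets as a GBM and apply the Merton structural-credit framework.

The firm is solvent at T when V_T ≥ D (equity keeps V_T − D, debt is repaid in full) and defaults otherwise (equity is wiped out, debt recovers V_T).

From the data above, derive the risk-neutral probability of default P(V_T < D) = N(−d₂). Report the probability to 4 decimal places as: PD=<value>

PD=0.0557

With assets at 570.2176 and a single debt payment of 316.4704 at 2.8837 years:
d₁ = [ln(V₀/D) + (r + σ²/2)T] / (σ√T)
   = [ln(570.2176/316.4704) + (0.0113 + 0.5·0.2070²)·2.8837] / (0.2070·√2.8837)
   = [0.588788 + 0.094368] / 0.351516 = 1.943455
d₂ = d₁ − σ√T = 1.943455 − 0.351516 = 1.591939
risk-neutral PD = N(−d₂) = N(-1.591939) = 0.055699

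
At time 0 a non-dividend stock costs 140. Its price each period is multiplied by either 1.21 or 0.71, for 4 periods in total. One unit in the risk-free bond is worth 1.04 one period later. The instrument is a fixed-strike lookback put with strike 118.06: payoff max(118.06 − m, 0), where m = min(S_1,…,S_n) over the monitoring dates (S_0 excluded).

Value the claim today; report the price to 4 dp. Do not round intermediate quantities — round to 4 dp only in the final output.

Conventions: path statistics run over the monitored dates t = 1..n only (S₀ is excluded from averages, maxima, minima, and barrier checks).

Under the martingale measure an up-move has probability p* = 0.6600; value the claim as the probability-weighted average of per-path payoffs, discounted 4 periods at R = 1.04.
Enumerate all 2^4 = 16 price paths (U = up ×1.21, D = down ×0.71); each path with k up-moves has probability p*^k·(1−p*)^(4−k).
DDDD: m=35.5764, payoff=82.4836, prob=0.013363
UDDD: m=60.6301, payoff=57.4299, prob=0.025941
DUDD: m=60.6301, payoff=57.4299, prob=0.025941
UUDD: m=103.3274, payoff=14.7326, prob=0.050355
DDUD: m=60.6301, payoff=57.4299, prob=0.025941
UDUD: m=103.3274, payoff=14.7326, prob=0.050355
DUUD: m=99.4000, payoff=18.6600, prob=0.050355
UUUD: m=169.4000, payoff=0.0000, prob=0.097749
DDDU: m=50.1075, payoff=67.9525, prob=0.025941
UDDU: m=85.3945, payoff=32.6655, prob=0.050355
DUDU: m=85.3945, payoff=32.6655, prob=0.050355
UUDU: m=145.5315, payoff=0.0000, prob=0.097749
DDUU: m=70.5740, payoff=47.4860, prob=0.050355
UDUU: m=120.2740, payoff=0.0000, prob=0.097749
DUUU: m=99.4000, payoff=18.6600, prob=0.097749
UUUU: m=169.4000, payoff=0.0000, prob=0.189747
Price = Σ prob·payoff / R^4 = 17.262581 / 1.169859 = 14.7561

price = 14.7561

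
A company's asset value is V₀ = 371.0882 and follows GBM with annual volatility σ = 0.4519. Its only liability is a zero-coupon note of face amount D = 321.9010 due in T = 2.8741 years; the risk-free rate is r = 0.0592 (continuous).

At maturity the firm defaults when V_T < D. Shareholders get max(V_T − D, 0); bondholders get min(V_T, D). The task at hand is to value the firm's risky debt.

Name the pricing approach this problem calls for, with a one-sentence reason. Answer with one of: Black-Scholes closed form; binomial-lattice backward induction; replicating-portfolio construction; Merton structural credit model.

Key observation: the asked-for credit quantity lives on the firm's capital structure — asset value, asset volatility, debt face 321.9010 — which is the structural model's domain.

framework: Merton structural credit model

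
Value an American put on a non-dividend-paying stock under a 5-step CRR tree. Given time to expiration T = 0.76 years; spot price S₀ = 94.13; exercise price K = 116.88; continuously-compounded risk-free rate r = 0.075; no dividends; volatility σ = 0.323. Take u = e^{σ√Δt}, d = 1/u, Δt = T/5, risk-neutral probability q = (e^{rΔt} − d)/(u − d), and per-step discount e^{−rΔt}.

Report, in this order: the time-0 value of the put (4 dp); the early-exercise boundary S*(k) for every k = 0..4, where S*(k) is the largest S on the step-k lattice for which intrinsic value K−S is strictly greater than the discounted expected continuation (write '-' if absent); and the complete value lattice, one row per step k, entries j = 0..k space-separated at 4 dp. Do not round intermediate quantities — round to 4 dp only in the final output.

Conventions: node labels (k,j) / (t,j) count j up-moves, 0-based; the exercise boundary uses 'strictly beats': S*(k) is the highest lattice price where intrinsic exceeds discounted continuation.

price = 23.8924
boundary = - 82.9923 73.1725 82.9923 94.1300
tree:
23.8924
33.8877 14.9732
43.7075 23.0943 7.6274
52.3654 33.8877 13.4025 2.3362
59.9989 43.7075 22.7500 4.8618 0.0000
66.7292 52.3654 33.8877 10.1176 0.0000 0.0000

params: Δt=0.15200 u=1.13420 d=0.88168 q=0.51396 e^(-rΔt)=0.98866
t_5 payoffs: 66.7292 52.3654 33.8877 10.1176 0.0000 0.0000
t_4: node(4,0) S=56.8811 payoff=59.9989 vs cont=58.6741 → 59.9989 [stop]  node(4,1) S=73.1725 payoff=43.7075 vs cont=42.3826 → 43.7075 [stop]  node(4,2) S=94.1300 payoff=22.7500 vs cont=21.4251 → 22.7500 [stop]  node(4,3) S=121.0900 payoff=0.0000 vs cont=4.8618 → 4.8618 [wait]  node(4,4) S=155.7716 payoff=0.0000 vs cont=0.0000 → 0.0000 [wait]  ⇒ S*(4)=94.1300
t_3: node(3,0) S=64.5146 payoff=52.3654 vs cont=51.0406 → 52.3654 [stop]  node(3,1) S=82.9923 payoff=33.8877 vs cont=32.5628 → 33.8877 [stop]  node(3,2) S=106.7624 payoff=10.1176 vs cont=13.4025 → 13.4025 [wait]  node(3,3) S=137.3404 payoff=0.0000 vs cont=2.3362 → 2.3362 [wait]  ⇒ S*(3)=82.9923
t_2: node(2,0) S=73.1725 payoff=43.7075 vs cont=42.3826 → 43.7075 [stop]  node(2,1) S=94.1300 payoff=22.7500 vs cont=23.0943 → 23.0943 [wait]  node(2,2) S=121.0900 payoff=0.0000 vs cont=7.6274 → 7.6274 [wait]  ⇒ S*(2)=73.1725
t_1: node(1,0) S=82.9923 payoff=33.8877 vs cont=32.7377 → 33.8877 [stop]  node(1,1) S=106.7624 payoff=10.1176 vs cont=14.9732 → 14.9732 [wait]  ⇒ S*(1)=82.9923
t_0: node(0,0) S=94.1300 payoff=22.7500 vs cont=23.8924 → 23.8924 [wait]  ⇒ S*(0)=-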